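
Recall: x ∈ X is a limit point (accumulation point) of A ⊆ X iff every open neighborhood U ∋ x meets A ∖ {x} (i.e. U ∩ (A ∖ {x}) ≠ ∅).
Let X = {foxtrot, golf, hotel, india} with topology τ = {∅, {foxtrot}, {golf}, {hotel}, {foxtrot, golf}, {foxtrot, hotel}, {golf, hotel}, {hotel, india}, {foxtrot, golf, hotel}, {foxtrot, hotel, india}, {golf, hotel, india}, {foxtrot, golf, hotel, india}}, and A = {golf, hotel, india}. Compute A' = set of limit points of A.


A' = {india}

For each x ∈ X, list the open sets U ∈ τ with x ∈ U, then check whether U ∩ (A ∖ {x}) ≠ ∅ for every such U.
  x = foxtrot: open {foxtrot} ∋ x has {foxtrot} ∩ (A ∖ {foxtrot}) = ∅, so x is NOT a limit point.
  x = golf: open {golf} ∋ x has {golf} ∩ (A ∖ {golf}) = ∅, so x is NOT a limit point.
  x = hotel: open {hotel} ∋ x has {hotel} ∩ (A ∖ {hotel}) = ∅, so x is NOT a limit point.
  x = india: opens ∋ x are {hotel, india}, {foxtrot, hotel, india}, {golf, hotel, india}, {foxtrot, golf, hotel, india}; each meets A ∖ {india}, so x IS a limit point.
Collecting: A' = {india}.


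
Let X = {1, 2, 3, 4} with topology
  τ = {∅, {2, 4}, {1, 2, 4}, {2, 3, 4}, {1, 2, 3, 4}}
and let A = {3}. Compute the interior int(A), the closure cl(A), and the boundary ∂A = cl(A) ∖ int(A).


int(A) = ∅, cl(A) = {3}, ∂A = {3}.

Closed sets in (X, τ) are complements of opens:
  closed(X, τ) = {∅, {1}, {3}, {1, 3}, {1, 2, 3, 4}}.
int(A) = ⋃ {U ∈ τ : U ⊆ A}. Opens contained in A: ∅.
Taking the union of these: int(A) = ∅.
cl(A) = ⋂ {C closed : A ⊆ C}. Closed sets containing A: {3}, {1, 3}, {1, 2, 3, 4}.
Intersecting these: cl(A) = {3}.
∂A = cl(A) ∖ int(A) = {3} ∖ ∅ = {3}.


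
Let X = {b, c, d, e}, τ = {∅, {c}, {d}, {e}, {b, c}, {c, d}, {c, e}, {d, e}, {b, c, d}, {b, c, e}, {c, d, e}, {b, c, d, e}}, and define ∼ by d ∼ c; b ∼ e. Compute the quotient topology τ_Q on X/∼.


X/∼ = {[b=e], [c=d]}; |τ_Q| = 3.

Equivalence classes: [b=e], [c=d].
Quotient map π: X → X/∼ sends b ↦ [b=e], c ↦ [c=d], d ↦ [c=d], e ↦ [b=e].
For each subset V ⊆ X/∼, compute π^{-1}(V) ⊆ X and check whether π^{-1}(V) ∈ τ. V is open in τ_Q iff π^{-1}(V) ∈ τ.
  V = {}: π^{-1}(V) = ∅ ∈ τ ✓.
  V = {[b=e]}: π^{-1}(V) = {b, e} ∉ τ ✗.
  V = {[c=d]}: π^{-1}(V) = {c, d} ∈ τ ✓.
  V = {[b=e], [c=d]}: π^{-1}(V) = {b, c, d, e} ∈ τ ✓.
Open sets in the quotient: τ_Q = {{}, {[c=d]}, {[b=e], [c=d]}} (3 elements).


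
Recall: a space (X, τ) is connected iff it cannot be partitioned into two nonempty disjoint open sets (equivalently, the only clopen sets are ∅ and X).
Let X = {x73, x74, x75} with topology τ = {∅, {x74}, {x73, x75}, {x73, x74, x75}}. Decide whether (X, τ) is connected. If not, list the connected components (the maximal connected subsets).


(X, τ) is disconnected; components = [{x74}, {x73, x75}].

Find clopen sets (U ∈ τ with X ∖ U ∈ τ):
  U = ∅, X ∖ U = {x73, x74, x75} — both open, so U is clopen.
  U = {x74}, X ∖ U = {x73, x75} — both open, so U is clopen.
  U = {x73, x75}, X ∖ U = {x74} — both open, so U is clopen.
  U = {x73, x74, x75}, X ∖ U = ∅ — both open, so U is clopen.
Nontrivial clopen(s) exist: e.g. {x74}. So (X, τ) is disconnected.
Compute connected components by grouping points that agree on all clopens:
  component: {x74}
  component: {x73, x75}


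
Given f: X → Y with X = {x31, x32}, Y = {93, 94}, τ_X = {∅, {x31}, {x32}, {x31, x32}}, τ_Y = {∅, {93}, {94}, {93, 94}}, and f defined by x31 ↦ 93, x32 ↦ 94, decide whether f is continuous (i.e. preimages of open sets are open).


f IS continuous.

Compute f^{-1}(U) for each U ∈ τ_Y:
  U = ∅: f^{-1}(U) = ∅ ∈ τ_X ✓.
  U = {93}: f^{-1}(U) = {x31} ∈ τ_X ✓.
  U = {94}: f^{-1}(U) = {x32} ∈ τ_X ✓.
  U = {93, 94}: f^{-1}(U) = {x31, x32} ∈ τ_X ✓.
Every preimage lies in τ_X, so f IS continuous.


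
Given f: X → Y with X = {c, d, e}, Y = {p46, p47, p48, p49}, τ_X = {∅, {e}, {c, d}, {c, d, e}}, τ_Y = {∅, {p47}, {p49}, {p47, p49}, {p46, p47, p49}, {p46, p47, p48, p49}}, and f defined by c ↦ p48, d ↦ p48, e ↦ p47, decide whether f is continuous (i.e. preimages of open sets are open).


f IS continuous.

Compute f^{-1}(U) for each U ∈ τ_Y:
  U = ∅: f^{-1}(U) = ∅ ∈ τ_X ✓.
  U = {p47}: f^{-1}(U) = {e} ∈ τ_X ✓.
  U = {p49}: f^{-1}(U) = ∅ ∈ τ_X ✓.
  U = {p47, p49}: f^{-1}(U) = {e} ∈ τ_X ✓.
  U = {p46, p47, p49}: f^{-1}(U) = {e} ∈ τ_X ✓.
  U = {p46, p47, p48, p49}: f^{-1}(U) = {c, d, e} ∈ τ_X ✓.
Every preimage lies in τ_X, so f IS continuous.


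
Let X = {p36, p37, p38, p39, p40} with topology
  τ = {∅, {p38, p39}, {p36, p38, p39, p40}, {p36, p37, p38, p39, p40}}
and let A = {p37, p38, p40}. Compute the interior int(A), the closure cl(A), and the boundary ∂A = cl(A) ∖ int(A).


int(A) = ∅, cl(A) = {p36, p37, p38, p39, p40}, ∂A = {p36, p37, p38, p39, p40}.

Closed sets in (X, τ) are complements of opens:
  closed(X, τ) = {∅, {p37}, {p36, p37, p40}, {p36, p37, p38, p39, p40}}.
int(A) = ⋃ {U ∈ τ : U ⊆ A}. Opens contained in A: ∅.
Taking the union of these: int(A) = ∅.
cl(A) = ⋂ {C closed : A ⊆ C}. Closed sets containing A: {p36, p37, p38, p39, p40}.
Intersecting these: cl(A) = {p36, p37, p38, p39, p40}.
∂A = cl(A) ∖ int(A) = {p36, p37, p38, p39, p40} ∖ ∅ = {p36, p37, p38, p39, p40}.


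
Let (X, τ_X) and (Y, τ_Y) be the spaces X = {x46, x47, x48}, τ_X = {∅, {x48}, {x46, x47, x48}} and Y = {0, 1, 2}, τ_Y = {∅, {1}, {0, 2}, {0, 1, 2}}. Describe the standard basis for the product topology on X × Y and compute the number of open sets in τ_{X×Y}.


Basis B = {∅ × ∅, {x48} × {1}, {x48} × {0, 2}, {x46, x47, x48} × {1}, {x48} × {0, 1, 2}, {x46, x47, x48} × {0, 2}, {x46, x47, x48} × {0, 1, 2}}; |τ_{X×Y}| = 9.

Enumerate products U × V with U ∈ τ_X, V ∈ τ_Y (deduplicated):
  ∅ × ∅ = {} (∅)
  {x48} × {1} = {(x48,1)}
  {x48} × {0, 2} = {(x48,0), (x48,2)}
  {x46, x47, x48} × {1} = {(x46,1), (x47,1), (x48,1)}
  {x48} × {0, 1, 2} = {(x48,0), (x48,1), (x48,2)}
  {x46, x47, x48} × {0, 2} = {(x46,0), (x46,2), (x47,0), (x47,2), (x48,0), (x48,2)}
  {x46, x47, x48} × {0, 1, 2} = {(x46,0), (x46,1), (x46,2), (x47,0), (x47,1), (x47,2), (x48,0), (x48,1), (x48,2)}
These 7 distinct sets form the basis B.
Close under arbitrary unions to get τ_{X×Y}; counting gives |τ_{X×Y}| = 9.


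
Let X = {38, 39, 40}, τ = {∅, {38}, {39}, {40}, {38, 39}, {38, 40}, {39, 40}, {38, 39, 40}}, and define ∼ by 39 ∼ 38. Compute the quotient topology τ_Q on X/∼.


X/∼ = {[38=39], [40]}; |τ_Q| = 4.

Equivalence classes: [38=39], [40].
Quotient map π: X → X/∼ sends 38 ↦ [38=39], 39 ↦ [38=39], 40 ↦ [40].
For each subset V ⊆ X/∼, compute π^{-1}(V) ⊆ X and check whether π^{-1}(V) ∈ τ. V is open in τ_Q iff π^{-1}(V) ∈ τ.
  V = {}: π^{-1}(V) = ∅ ∈ τ ✓.
  V = {[38=39]}: π^{-1}(V) = {38, 39} ∈ τ ✓.
  V = {[40]}: π^{-1}(V) = {40} ∈ τ ✓.
  V = {[38=39], [40]}: π^{-1}(V) = {38, 39, 40} ∈ τ ✓.
Open sets in the quotient: τ_Q = {{}, {[38=39]}, {[40]}, {[38=39], [40]}} (4 elements).


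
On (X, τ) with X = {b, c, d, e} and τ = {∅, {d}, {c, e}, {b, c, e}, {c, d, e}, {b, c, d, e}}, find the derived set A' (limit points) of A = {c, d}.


A' = {b, e}

For each x ∈ X, list the open sets U ∈ τ with x ∈ U, then check whether U ∩ (A ∖ {x}) ≠ ∅ for every such U.
  x = b: opens ∋ x are {b, c, e}, {b, c, d, e}; each meets A ∖ {b}, so x IS a limit point.
  x = c: open {c, e} ∋ x has {c, e} ∩ (A ∖ {c}) = ∅, so x is NOT a limit point.
  x = d: open {d} ∋ x has {d} ∩ (A ∖ {d}) = ∅, so x is NOT a limit point.
  x = e: opens ∋ x are {c, e}, {b, c, e}, {c, d, e}, {b, c, d, e}; each meets A ∖ {e}, so x IS a limit point.
Collecting: A' = {b, e}.


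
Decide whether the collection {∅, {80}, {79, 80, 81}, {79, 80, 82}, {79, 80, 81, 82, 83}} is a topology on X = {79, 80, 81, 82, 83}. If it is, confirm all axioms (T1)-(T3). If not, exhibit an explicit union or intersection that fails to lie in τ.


τ is NOT a topology on X.

Axiom (T1): ∅ ∈ τ? Yes; X ∈ τ? Yes.
Axiom (T2/T3): check pairwise unions and intersections of members of τ.
Counterexample for (T3): {79, 80, 81} ∩ {79, 80, 82} = {79, 80} ∉ τ. Therefore τ is NOT a topology.


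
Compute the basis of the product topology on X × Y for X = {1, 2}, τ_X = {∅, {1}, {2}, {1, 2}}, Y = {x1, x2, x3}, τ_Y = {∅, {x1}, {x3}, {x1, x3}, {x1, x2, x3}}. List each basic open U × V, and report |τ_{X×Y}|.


Basis B = {∅ × ∅, {1} × {x1}, {1} × {x3}, {2} × {x1}, {2} × {x3}, {1} × {x1, x3}, {1, 2} × {x1}, {1, 2} × {x3}, {2} × {x1, x3}, {1} × {x1, x2, x3}, {2} × {x1, x2, x3}, {1, 2} × {x1, x3}, {1, 2} × {x1, x2, x3}}; |τ_{X×Y}| = 25.

Enumerate products U × V with U ∈ τ_X, V ∈ τ_Y (deduplicated):
  ∅ × ∅ = {} (∅)
  {1} × {x1} = {(1,x1)}
  {1} × {x3} = {(1,x3)}
  {2} × {x1} = {(2,x1)}
  {2} × {x3} = {(2,x3)}
  {1} × {x1, x3} = {(1,x1), (1,x3)}
  {1, 2} × {x1} = {(1,x1), (2,x1)}
  {1, 2} × {x3} = {(1,x3), (2,x3)}
  {2} × {x1, x3} = {(2,x1), (2,x3)}
  {1} × {x1, x2, x3} = {(1,x1), (1,x2), (1,x3)}
  {2} × {x1, x2, x3} = {(2,x1), (2,x2), (2,x3)}
  {1, 2} × {x1, x3} = {(1,x1), (1,x3), (2,x1), (2,x3)}
  {1, 2} × {x1, x2, x3} = {(1,x1), (1,x2), (1,x3), (2,x1), (2,x2), (2,x3)}
These 13 distinct sets form the basis B.
Close under arbitrary unions to get τ_{X×Y}; counting gives |τ_{X×Y}| = 25.


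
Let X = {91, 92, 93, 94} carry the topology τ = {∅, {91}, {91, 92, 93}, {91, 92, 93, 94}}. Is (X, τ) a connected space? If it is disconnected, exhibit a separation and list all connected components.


(X, τ) is connected.

Find clopen sets (U ∈ τ with X ∖ U ∈ τ):
  U = ∅, X ∖ U = {91, 92, 93, 94} — both open, so U is clopen.
  U = {91, 92, 93, 94}, X ∖ U = ∅ — both open, so U is clopen.
Only trivial clopens (∅ and X) exist, so (X, τ) is connected.
Compute connected components by grouping points that agree on all clopens:
  component: {91, 92, 93, 94}


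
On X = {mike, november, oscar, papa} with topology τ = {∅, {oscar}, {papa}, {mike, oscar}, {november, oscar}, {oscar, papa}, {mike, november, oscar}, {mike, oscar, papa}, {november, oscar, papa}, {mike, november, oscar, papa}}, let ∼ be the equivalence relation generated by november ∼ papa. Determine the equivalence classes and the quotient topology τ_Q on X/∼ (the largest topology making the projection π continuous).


X/∼ = {[mike], [november=papa], [oscar]}; |τ_Q| = 5.

Equivalence classes: [mike], [november=papa], [oscar].
Quotient map π: X → X/∼ sends mike ↦ [mike], november ↦ [november=papa], oscar ↦ [oscar], papa ↦ [november=papa].
For each subset V ⊆ X/∼, compute π^{-1}(V) ⊆ X and check whether π^{-1}(V) ∈ τ. V is open in τ_Q iff π^{-1}(V) ∈ τ.
  V = {}: π^{-1}(V) = ∅ ∈ τ ✓.
  V = {[mike]}: π^{-1}(V) = {mike} ∉ τ ✗.
  V = {[november=papa]}: π^{-1}(V) = {november, papa} ∉ τ ✗.
  V = {[mike], [november=papa]}: π^{-1}(V) = {mike, november, papa} ∉ τ ✗.
  V = {[oscar]}: π^{-1}(V) = {oscar} ∈ τ ✓.
  V = {[mike], [oscar]}: π^{-1}(V) = {mike, oscar} ∈ τ ✓.
  V = {[november=papa], [oscar]}: π^{-1}(V) = {november, oscar, papa} ∈ τ ✓.
  V = {[mike], [november=papa], [oscar]}: π^{-1}(V) = {mike, november, oscar, papa} ∈ τ ✓.
Open sets in the quotient: τ_Q = {{}, {[oscar]}, {[mike], [oscar]}, {[november=papa], [oscar]}, {[mike], [november=papa], [oscar]}} (5 elements).


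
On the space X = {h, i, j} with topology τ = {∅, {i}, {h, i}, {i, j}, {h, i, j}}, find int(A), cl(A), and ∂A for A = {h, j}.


int(A) = ∅, cl(A) = {h, j}, ∂A = {h, j}.

Closed sets in (X, τ) are complements of opens:
  closed(X, τ) = {∅, {h}, {j}, {h, j}, {h, i, j}}.
int(A) = ⋃ {U ∈ τ : U ⊆ A}. Opens contained in A: ∅.
Taking the union of these: int(A) = ∅.
cl(A) = ⋂ {C closed : A ⊆ C}. Closed sets containing A: {h, j}, {h, i, j}.
Intersecting these: cl(A) = {h, j}.
∂A = cl(A) ∖ int(A) = {h, j} ∖ ∅ = {h, j}.


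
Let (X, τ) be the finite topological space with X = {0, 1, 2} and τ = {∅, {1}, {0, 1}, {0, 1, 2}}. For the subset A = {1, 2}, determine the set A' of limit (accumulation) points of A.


A' = {0, 2}

For each x ∈ X, list the open sets U ∈ τ with x ∈ U, then check whether U ∩ (A ∖ {x}) ≠ ∅ for every such U.
  x = 0: opens ∋ x are {0, 1}, {0, 1, 2}; each meets A ∖ {0}, so x IS a limit point.
  x = 1: open {1} ∋ x has {1} ∩ (A ∖ {1}) = ∅, so x is NOT a limit point.
  x = 2: opens ∋ x are {0, 1, 2}; each meets A ∖ {2}, so x IS a limit point.
Collecting: A' = {0, 2}.


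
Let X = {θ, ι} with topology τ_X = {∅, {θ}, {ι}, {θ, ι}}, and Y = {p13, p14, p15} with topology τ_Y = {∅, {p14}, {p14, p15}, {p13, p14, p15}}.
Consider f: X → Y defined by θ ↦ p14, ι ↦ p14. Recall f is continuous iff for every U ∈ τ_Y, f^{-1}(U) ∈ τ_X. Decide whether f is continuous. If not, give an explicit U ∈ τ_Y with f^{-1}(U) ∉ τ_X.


f IS continuous.

Compute f^{-1}(U) for each U ∈ τ_Y:
  U = ∅: f^{-1}(U) = ∅ ∈ τ_X ✓.
  U = {p14}: f^{-1}(U) = {θ, ι} ∈ τ_X ✓.
  U = {p14, p15}: f^{-1}(U) = {θ, ι} ∈ τ_X ✓.
  U = {p13, p14, p15}: f^{-1}(U) = {θ, ι} ∈ τ_X ✓.
Every preimage lies in τ_X, so f IS continuous.


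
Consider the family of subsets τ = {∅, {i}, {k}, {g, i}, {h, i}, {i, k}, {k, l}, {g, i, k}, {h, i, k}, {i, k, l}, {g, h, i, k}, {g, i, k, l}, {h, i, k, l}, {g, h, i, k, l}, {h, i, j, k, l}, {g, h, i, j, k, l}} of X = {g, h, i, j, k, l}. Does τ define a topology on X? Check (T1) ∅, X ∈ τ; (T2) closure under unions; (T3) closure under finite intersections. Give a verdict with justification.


τ is NOT a topology on X.

Axiom (T1): ∅ ∈ τ? Yes; X ∈ τ? Yes.
Axiom (T2/T3): check pairwise unions and intersections of members of τ.
Counterexample for (T2): {g, i} ∪ {h, i} = {g, h, i} ∉ τ. Therefore τ is NOT a topology.


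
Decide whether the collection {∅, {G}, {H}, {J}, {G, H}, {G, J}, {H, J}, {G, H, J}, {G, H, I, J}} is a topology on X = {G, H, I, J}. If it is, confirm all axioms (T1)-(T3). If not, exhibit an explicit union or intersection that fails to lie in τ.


τ IS a topology on X.

Axiom (T1): ∅ ∈ τ? Yes; X ∈ τ? Yes.
Axiom (T2/T3): check pairwise unions and intersections of members of τ.
All pairwise intersections and unions checked — each lies in τ. Therefore τ satisfies (T1), (T2), (T3): it IS a topology on X.


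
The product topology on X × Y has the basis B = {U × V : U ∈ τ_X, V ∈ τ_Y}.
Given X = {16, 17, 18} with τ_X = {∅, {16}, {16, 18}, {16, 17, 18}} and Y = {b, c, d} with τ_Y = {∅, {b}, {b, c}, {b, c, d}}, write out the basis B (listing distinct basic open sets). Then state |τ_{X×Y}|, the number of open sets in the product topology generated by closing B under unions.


Basis B = {∅ × ∅, {16} × {b}, {16} × {b, c}, {16, 18} × {b}, {16} × {b, c, d}, {16, 17, 18} × {b}, {16, 18} × {b, c}, {16, 18} × {b, c, d}, {16, 17, 18} × {b, c}, {16, 17, 18} × {b, c, d}}; |τ_{X×Y}| = 20.

Enumerate products U × V with U ∈ τ_X, V ∈ τ_Y (deduplicated):
  ∅ × ∅ = {} (∅)
  {16} × {b} = {(16,b)}
  {16} × {b, c} = {(16,b), (16,c)}
  {16, 18} × {b} = {(16,b), (18,b)}
  {16} × {b, c, d} = {(16,b), (16,c), (16,d)}
  {16, 17, 18} × {b} = {(16,b), (17,b), (18,b)}
  {16, 18} × {b, c} = {(16,b), (16,c), (18,b), (18,c)}
  {16, 18} × {b, c, d} = {(16,b), (16,c), (16,d), (18,b), (18,c), (18,d)}
  {16, 17, 18} × {b, c} = {(16,b), (16,c), (17,b), (17,c), (18,b), (18,c)}
  {16, 17, 18} × {b, c, d} = {(16,b), (16,c), (16,d), (17,b), (17,c), (17,d), (18,b), (18,c), (18,d)}
These 10 distinct sets form the basis B.
Close under arbitrary unions to get τ_{X×Y}; counting gives |τ_{X×Y}| = 20.


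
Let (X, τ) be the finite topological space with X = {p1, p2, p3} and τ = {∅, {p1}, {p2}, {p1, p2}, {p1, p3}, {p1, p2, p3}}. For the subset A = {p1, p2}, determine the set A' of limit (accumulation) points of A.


A' = {p3}

For each x ∈ X, list the open sets U ∈ τ with x ∈ U, then check whether U ∩ (A ∖ {x}) ≠ ∅ for every such U.
  x = p1: open {p1} ∋ x has {p1} ∩ (A ∖ {p1}) = ∅, so x is NOT a limit point.
  x = p2: open {p2} ∋ x has {p2} ∩ (A ∖ {p2}) = ∅, so x is NOT a limit point.
  x = p3: opens ∋ x are {p1, p3}, {p1, p2, p3}; each meets A ∖ {p3}, so x IS a limit point.
Collecting: A' = {p3}.


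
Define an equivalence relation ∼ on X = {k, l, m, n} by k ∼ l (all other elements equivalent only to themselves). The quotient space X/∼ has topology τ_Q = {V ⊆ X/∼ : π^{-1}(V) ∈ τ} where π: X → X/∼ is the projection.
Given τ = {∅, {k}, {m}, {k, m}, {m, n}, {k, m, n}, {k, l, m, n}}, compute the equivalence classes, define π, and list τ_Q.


X/∼ = {[k=l], [m], [n]}; |τ_Q| = 4.

Equivalence classes: [k=l], [m], [n].
Quotient map π: X → X/∼ sends k ↦ [k=l], l ↦ [k=l], m ↦ [m], n ↦ [n].
For each subset V ⊆ X/∼, compute π^{-1}(V) ⊆ X and check whether π^{-1}(V) ∈ τ. V is open in τ_Q iff π^{-1}(V) ∈ τ.
  V = {}: π^{-1}(V) = ∅ ∈ τ ✓.
  V = {[k=l]}: π^{-1}(V) = {k, l} ∉ τ ✗.
  V = {[m]}: π^{-1}(V) = {m} ∈ τ ✓.
  V = {[k=l], [m]}: π^{-1}(V) = {k, l, m} ∉ τ ✗.
  V = {[n]}: π^{-1}(V) = {n} ∉ τ ✗.
  V = {[k=l], [n]}: π^{-1}(V) = {k, l, n} ∉ τ ✗.
  V = {[m], [n]}: π^{-1}(V) = {m, n} ∈ τ ✓.
  V = {[k=l], [m], [n]}: π^{-1}(V) = {k, l, m, n} ∈ τ ✓.
Open sets in the quotient: τ_Q = {{}, {[m]}, {[m], [n]}, {[k=l], [m], [n]}} (4 elements).


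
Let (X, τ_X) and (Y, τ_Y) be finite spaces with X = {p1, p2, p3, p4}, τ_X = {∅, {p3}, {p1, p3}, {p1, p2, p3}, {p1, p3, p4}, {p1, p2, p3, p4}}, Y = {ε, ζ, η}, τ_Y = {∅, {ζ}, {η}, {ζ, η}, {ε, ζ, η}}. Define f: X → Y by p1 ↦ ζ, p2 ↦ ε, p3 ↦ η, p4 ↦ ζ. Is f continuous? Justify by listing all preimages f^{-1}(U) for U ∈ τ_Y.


f is NOT continuous.

Compute f^{-1}(U) for each U ∈ τ_Y:
  U = ∅: f^{-1}(U) = ∅ ∈ τ_X ✓.
  U = {ζ}: f^{-1}(U) = {p1, p4} ∉ τ_X ✗.
  U = {η}: f^{-1}(U) = {p3} ∈ τ_X ✓.
  U = {ζ, η}: f^{-1}(U) = {p1, p3, p4} ∈ τ_X ✓.
  U = {ε, ζ, η}: f^{-1}(U) = {p1, p2, p3, p4} ∈ τ_X ✓.
Found U = {ζ} with f^{-1}(U) = {p1, p4} not in τ_X. Therefore f is NOT continuous.


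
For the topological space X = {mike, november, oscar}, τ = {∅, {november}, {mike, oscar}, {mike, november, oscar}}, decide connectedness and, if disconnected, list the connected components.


(X, τ) is disconnected; components = [{november}, {mike, oscar}].

Find clopen sets (U ∈ τ with X ∖ U ∈ τ):
  U = ∅, X ∖ U = {mike, november, oscar} — both open, so U is clopen.
  U = {november}, X ∖ U = {mike, oscar} — both open, so U is clopen.
  U = {mike, oscar}, X ∖ U = {november} — both open, so U is clopen.
  U = {mike, november, oscar}, X ∖ U = ∅ — both open, so U is clopen.
Nontrivial clopen(s) exist: e.g. {november}. So (X, τ) is disconnected.
Compute connected components by grouping points that agree on all clopens:
  component: {november}
  component: {mike, oscar}


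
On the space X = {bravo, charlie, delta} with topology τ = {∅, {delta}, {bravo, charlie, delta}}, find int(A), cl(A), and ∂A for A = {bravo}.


int(A) = ∅, cl(A) = {bravo, charlie}, ∂A = {bravo, charlie}.

Closed sets in (X, τ) are complements of opens:
  closed(X, τ) = {∅, {bravo, charlie}, {bravo, charlie, delta}}.
int(A) = ⋃ {U ∈ τ : U ⊆ A}. Opens contained in A: ∅.
Taking the union of these: int(A) = ∅.
cl(A) = ⋂ {C closed : A ⊆ C}. Closed sets containing A: {bravo, charlie}, {bravo, charlie, delta}.
Intersecting these: cl(A) = {bravo, charlie}.
∂A = cl(A) ∖ int(A) = {bravo, charlie} ∖ ∅ = {bravo, charlie}.


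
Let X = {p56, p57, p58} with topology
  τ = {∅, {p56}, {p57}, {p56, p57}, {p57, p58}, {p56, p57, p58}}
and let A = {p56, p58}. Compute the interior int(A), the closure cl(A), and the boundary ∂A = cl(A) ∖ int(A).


int(A) = {p56}, cl(A) = {p56, p58}, ∂A = {p58}.

Closed sets in (X, τ) are complements of opens:
  closed(X, τ) = {∅, {p56}, {p58}, {p56, p58}, {p57, p58}, {p56, p57, p58}}.
int(A) = ⋃ {U ∈ τ : U ⊆ A}. Opens contained in A: ∅, {p56}.
Taking the union of these: int(A) = {p56}.
cl(A) = ⋂ {C closed : A ⊆ C}. Closed sets containing A: {p56, p58}, {p56, p57, p58}.
Intersecting these: cl(A) = {p56, p58}.
∂A = cl(A) ∖ int(A) = {p56, p58} ∖ {p56} = {p58}.


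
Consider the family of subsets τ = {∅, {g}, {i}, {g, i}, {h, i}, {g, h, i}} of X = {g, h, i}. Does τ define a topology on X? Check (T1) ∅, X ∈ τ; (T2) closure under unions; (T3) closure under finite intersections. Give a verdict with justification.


τ IS a topology on X.

Axiom (T1): ∅ ∈ τ? Yes; X ∈ τ? Yes.
Axiom (T2/T3): check pairwise unions and intersections of members of τ.
All pairwise intersections and unions checked — each lies in τ. Therefore τ satisfies (T1), (T2), (T3): it IS a topology on X.


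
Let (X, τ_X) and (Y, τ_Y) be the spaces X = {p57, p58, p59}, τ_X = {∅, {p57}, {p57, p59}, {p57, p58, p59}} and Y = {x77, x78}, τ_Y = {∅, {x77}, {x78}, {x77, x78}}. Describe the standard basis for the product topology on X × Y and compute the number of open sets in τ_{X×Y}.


Basis B = {∅ × ∅, {p57} × {x77}, {p57} × {x78}, {p57} × {x77, x78}, {p57, p59} × {x77}, {p57, p59} × {x78}, {p57, p58, p59} × {x77}, {p57, p58, p59} × {x78}, {p57, p59} × {x77, x78}, {p57, p58, p59} × {x77, x78}}; |τ_{X×Y}| = 16.

Enumerate products U × V with U ∈ τ_X, V ∈ τ_Y (deduplicated):
  ∅ × ∅ = {} (∅)
  {p57} × {x77} = {(p57,x77)}
  {p57} × {x78} = {(p57,x78)}
  {p57} × {x77, x78} = {(p57,x77), (p57,x78)}
  {p57, p59} × {x77} = {(p57,x77), (p59,x77)}
  {p57, p59} × {x78} = {(p57,x78), (p59,x78)}
  {p57, p58, p59} × {x77} = {(p57,x77), (p58,x77), (p59,x77)}
  {p57, p58, p59} × {x78} = {(p57,x78), (p58,x78), (p59,x78)}
  {p57, p59} × {x77, x78} = {(p57,x77), (p57,x78), (p59,x77), (p59,x78)}
  {p57, p58, p59} × {x77, x78} = {(p57,x77), (p57,x78), (p58,x77), (p58,x78), (p59,x77), (p59,x78)}
These 10 distinct sets form the basis B.
Close under arbitrary unions to get τ_{X×Y}; counting gives |τ_{X×Y}| = 16.


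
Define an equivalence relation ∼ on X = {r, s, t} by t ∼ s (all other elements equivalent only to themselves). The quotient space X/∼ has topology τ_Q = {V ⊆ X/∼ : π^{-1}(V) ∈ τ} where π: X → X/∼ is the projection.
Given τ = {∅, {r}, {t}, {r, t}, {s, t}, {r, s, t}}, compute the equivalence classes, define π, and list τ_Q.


X/∼ = {[r], [s=t]}; |τ_Q| = 4.

Equivalence classes: [r], [s=t].
Quotient map π: X → X/∼ sends r ↦ [r], s ↦ [s=t], t ↦ [s=t].
For each subset V ⊆ X/∼, compute π^{-1}(V) ⊆ X and check whether π^{-1}(V) ∈ τ. V is open in τ_Q iff π^{-1}(V) ∈ τ.
  V = {}: π^{-1}(V) = ∅ ∈ τ ✓.
  V = {[r]}: π^{-1}(V) = {r} ∈ τ ✓.
  V = {[s=t]}: π^{-1}(V) = {s, t} ∈ τ ✓.
  V = {[r], [s=t]}: π^{-1}(V) = {r, s, t} ∈ τ ✓.
Open sets in the quotient: τ_Q = {{}, {[r]}, {[s=t]}, {[r], [s=t]}} (4 elements).


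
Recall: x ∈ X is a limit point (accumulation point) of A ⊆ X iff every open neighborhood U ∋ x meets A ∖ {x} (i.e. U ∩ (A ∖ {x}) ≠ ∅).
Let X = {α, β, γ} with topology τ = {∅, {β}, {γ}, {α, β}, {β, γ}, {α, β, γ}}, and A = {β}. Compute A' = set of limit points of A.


A' = {α}

For each x ∈ X, list the open sets U ∈ τ with x ∈ U, then check whether U ∩ (A ∖ {x}) ≠ ∅ for every such U.
  x = α: opens ∋ x are {α, β}, {α, β, γ}; each meets A ∖ {α}, so x IS a limit point.
  x = β: open {β} ∋ x has {β} ∩ (A ∖ {β}) = ∅, so x is NOT a limit point.
  x = γ: open {γ} ∋ x has {γ} ∩ (A ∖ {γ}) = ∅, so x is NOT a limit point.
Collecting: A' = {α}.


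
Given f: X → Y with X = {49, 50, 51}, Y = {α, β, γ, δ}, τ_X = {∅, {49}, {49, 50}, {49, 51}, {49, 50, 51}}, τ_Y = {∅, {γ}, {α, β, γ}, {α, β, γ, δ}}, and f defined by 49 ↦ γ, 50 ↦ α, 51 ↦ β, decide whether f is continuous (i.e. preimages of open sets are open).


f IS continuous.

Compute f^{-1}(U) for each U ∈ τ_Y:
  U = ∅: f^{-1}(U) = ∅ ∈ τ_X ✓.
  U = {γ}: f^{-1}(U) = {49} ∈ τ_X ✓.
  U = {α, β, γ}: f^{-1}(U) = {49, 50, 51} ∈ τ_X ✓.
  U = {α, β, γ, δ}: f^{-1}(U) = {49, 50, 51} ∈ τ_X ✓.
Every preimage lies in τ_X, so f IS continuous.


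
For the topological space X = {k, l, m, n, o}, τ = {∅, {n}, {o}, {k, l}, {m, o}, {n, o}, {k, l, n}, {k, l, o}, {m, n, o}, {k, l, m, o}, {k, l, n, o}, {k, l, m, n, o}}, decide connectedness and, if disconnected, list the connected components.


(X, τ) is disconnected; components = [{n}, {k, l}, {m, o}].

Find clopen sets (U ∈ τ with X ∖ U ∈ τ):
  U = ∅, X ∖ U = {k, l, m, n, o} — both open, so U is clopen.
  U = {n}, X ∖ U = {k, l, m, o} — both open, so U is clopen.
  U = {k, l}, X ∖ U = {m, n, o} — both open, so U is clopen.
  U = {m, o}, X ∖ U = {k, l, n} — both open, so U is clopen.
  U = {k, l, n}, X ∖ U = {m, o} — both open, so U is clopen.
  U = {m, n, o}, X ∖ U = {k, l} — both open, so U is clopen.
  U = {k, l, m, o}, X ∖ U = {n} — both open, so U is clopen.
  U = {k, l, m, n, o}, X ∖ U = ∅ — both open, so U is clopen.
Nontrivial clopen(s) exist: e.g. {k, l}. So (X, τ) is disconnected.
Compute connected components by grouping points that agree on all clopens:
  component: {n}
  component: {k, l}
  component: {m, o}


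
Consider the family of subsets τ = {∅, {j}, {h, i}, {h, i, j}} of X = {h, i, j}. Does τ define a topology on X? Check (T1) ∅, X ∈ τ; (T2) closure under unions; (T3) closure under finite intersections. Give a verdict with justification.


τ IS a topology on X.

Axiom (T1): ∅ ∈ τ? Yes; X ∈ τ? Yes.
Axiom (T2/T3): check pairwise unions and intersections of members of τ.
All pairwise intersections and unions checked — each lies in τ. Therefore τ satisfies (T1), (T2), (T3): it IS a topology on X.


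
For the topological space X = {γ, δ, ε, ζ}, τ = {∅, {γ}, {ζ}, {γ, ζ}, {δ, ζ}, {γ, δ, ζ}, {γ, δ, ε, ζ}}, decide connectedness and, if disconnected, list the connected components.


(X, τ) is connected.

Find clopen sets (U ∈ τ with X ∖ U ∈ τ):
  U = ∅, X ∖ U = {γ, δ, ε, ζ} — both open, so U is clopen.
  U = {γ, δ, ε, ζ}, X ∖ U = ∅ — both open, so U is clopen.
Only trivial clopens (∅ and X) exist, so (X, τ) is connected.
Compute connected components by grouping points that agree on all clopens:
  component: {γ, δ, ε, ζ}


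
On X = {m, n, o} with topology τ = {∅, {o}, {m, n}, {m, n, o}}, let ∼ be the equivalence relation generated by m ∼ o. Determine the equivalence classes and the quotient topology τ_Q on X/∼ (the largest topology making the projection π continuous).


X/∼ = {[m=o], [n]}; |τ_Q| = 2.

Equivalence classes: [m=o], [n].
Quotient map π: X → X/∼ sends m ↦ [m=o], n ↦ [n], o ↦ [m=o].
For each subset V ⊆ X/∼, compute π^{-1}(V) ⊆ X and check whether π^{-1}(V) ∈ τ. V is open in τ_Q iff π^{-1}(V) ∈ τ.
  V = {}: π^{-1}(V) = ∅ ∈ τ ✓.
  V = {[m=o]}: π^{-1}(V) = {m, o} ∉ τ ✗.
  V = {[n]}: π^{-1}(V) = {n} ∉ τ ✗.
  V = {[m=o], [n]}: π^{-1}(V) = {m, n, o} ∈ τ ✓.
Open sets in the quotient: τ_Q = {{}, {[m=o], [n]}} (2 elements).


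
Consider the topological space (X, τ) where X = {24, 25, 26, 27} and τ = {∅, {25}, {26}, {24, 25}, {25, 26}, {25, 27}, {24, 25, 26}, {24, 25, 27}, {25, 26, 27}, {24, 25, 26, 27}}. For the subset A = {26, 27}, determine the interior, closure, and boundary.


int(A) = {26}, cl(A) = {26, 27}, ∂A = {27}.

Closed sets in (X, τ) are complements of opens:
  closed(X, τ) = {∅, {24}, {26}, {27}, {24, 26}, {24, 27}, {26, 27}, {24, 25, 27}, {24, 26, 27}, {24, 25, 26, 27}}.
int(A) = ⋃ {U ∈ τ : U ⊆ A}. Opens contained in A: ∅, {26}.
Taking the union of these: int(A) = {26}.
cl(A) = ⋂ {C closed : A ⊆ C}. Closed sets containing A: {26, 27}, {24, 26, 27}, {24, 25, 26, 27}.
Intersecting these: cl(A) = {26, 27}.
∂A = cl(A) ∖ int(A) = {26, 27} ∖ {26} = {27}.


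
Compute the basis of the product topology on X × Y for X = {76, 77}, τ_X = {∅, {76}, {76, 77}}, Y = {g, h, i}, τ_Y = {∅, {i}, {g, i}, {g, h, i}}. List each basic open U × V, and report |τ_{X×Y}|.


Basis B = {∅ × ∅, {76} × {i}, {76} × {g, i}, {76, 77} × {i}, {76} × {g, h, i}, {76, 77} × {g, i}, {76, 77} × {g, h, i}}; |τ_{X×Y}| = 10.

Enumerate products U × V with U ∈ τ_X, V ∈ τ_Y (deduplicated):
  ∅ × ∅ = {} (∅)
  {76} × {i} = {(76,i)}
  {76} × {g, i} = {(76,g), (76,i)}
  {76, 77} × {i} = {(76,i), (77,i)}
  {76} × {g, h, i} = {(76,g), (76,h), (76,i)}
  {76, 77} × {g, i} = {(76,g), (76,i), (77,g), (77,i)}
  {76, 77} × {g, h, i} = {(76,g), (76,h), (76,i), (77,g), (77,h), (77,i)}
These 7 distinct sets form the basis B.
Close under arbitrary unions to get τ_{X×Y}; counting gives |τ_{X×Y}| = 10.


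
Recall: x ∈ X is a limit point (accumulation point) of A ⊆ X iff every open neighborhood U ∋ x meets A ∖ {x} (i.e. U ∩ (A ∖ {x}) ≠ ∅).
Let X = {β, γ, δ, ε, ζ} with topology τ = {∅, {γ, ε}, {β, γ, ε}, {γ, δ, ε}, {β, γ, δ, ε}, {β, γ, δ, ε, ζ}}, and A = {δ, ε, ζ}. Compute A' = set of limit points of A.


A' = {β, γ, δ, ζ}

For each x ∈ X, list the open sets U ∈ τ with x ∈ U, then check whether U ∩ (A ∖ {x}) ≠ ∅ for every such U.
  x = β: opens ∋ x are {β, γ, ε}, {β, γ, δ, ε}, {β, γ, δ, ε, ζ}; each meets A ∖ {β}, so x IS a limit point.
  x = γ: opens ∋ x are {γ, ε}, {β, γ, ε}, {γ, δ, ε}, {β, γ, δ, ε}, {β, γ, δ, ε, ζ}; each meets A ∖ {γ}, so x IS a limit point.
  x = δ: opens ∋ x are {γ, δ, ε}, {β, γ, δ, ε}, {β, γ, δ, ε, ζ}; each meets A ∖ {δ}, so x IS a limit point.
  x = ε: open {γ, ε} ∋ x has {γ, ε} ∩ (A ∖ {ε}) = ∅, so x is NOT a limit point.
  x = ζ: opens ∋ x are {β, γ, δ, ε, ζ}; each meets A ∖ {ζ}, so x IS a limit point.
Collecting: A' = {β, γ, δ, ζ}.


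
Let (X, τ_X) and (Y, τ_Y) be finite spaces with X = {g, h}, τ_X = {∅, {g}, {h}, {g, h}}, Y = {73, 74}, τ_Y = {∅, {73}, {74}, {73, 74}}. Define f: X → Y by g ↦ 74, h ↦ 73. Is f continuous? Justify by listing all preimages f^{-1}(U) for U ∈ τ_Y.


f IS continuous.

Compute f^{-1}(U) for each U ∈ τ_Y:
  U = ∅: f^{-1}(U) = ∅ ∈ τ_X ✓.
  U = {73}: f^{-1}(U) = {h} ∈ τ_X ✓.
  U = {74}: f^{-1}(U) = {g} ∈ τ_X ✓.
  U = {73, 74}: f^{-1}(U) = {g, h} ∈ τ_X ✓.
Every preimage lies in τ_X, so f IS continuous.


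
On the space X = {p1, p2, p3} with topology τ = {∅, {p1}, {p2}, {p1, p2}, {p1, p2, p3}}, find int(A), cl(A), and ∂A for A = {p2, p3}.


int(A) = {p2}, cl(A) = {p2, p3}, ∂A = {p3}.

Closed sets in (X, τ) are complements of opens:
  closed(X, τ) = {∅, {p3}, {p1, p3}, {p2, p3}, {p1, p2, p3}}.
int(A) = ⋃ {U ∈ τ : U ⊆ A}. Opens contained in A: ∅, {p2}.
Taking the union of these: int(A) = {p2}.
cl(A) = ⋂ {C closed : A ⊆ C}. Closed sets containing A: {p2, p3}, {p1, p2, p3}.
Intersecting these: cl(A) = {p2, p3}.
∂A = cl(A) ∖ int(A) = {p2, p3} ∖ {p2} = {p3}.


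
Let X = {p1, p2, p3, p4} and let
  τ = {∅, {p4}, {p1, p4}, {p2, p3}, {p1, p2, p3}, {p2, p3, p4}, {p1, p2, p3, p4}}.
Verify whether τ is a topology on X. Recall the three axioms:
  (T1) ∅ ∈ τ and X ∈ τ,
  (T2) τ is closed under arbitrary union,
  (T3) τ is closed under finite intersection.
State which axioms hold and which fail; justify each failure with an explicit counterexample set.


τ is NOT a topology on X.

Axiom (T1): ∅ ∈ τ? Yes; X ∈ τ? Yes.
Axiom (T2/T3): check pairwise unions and intersections of members of τ.
Counterexample for (T3): {p1, p4} ∩ {p1, p2, p3} = {p1} ∉ τ. Therefore τ is NOT a topology.


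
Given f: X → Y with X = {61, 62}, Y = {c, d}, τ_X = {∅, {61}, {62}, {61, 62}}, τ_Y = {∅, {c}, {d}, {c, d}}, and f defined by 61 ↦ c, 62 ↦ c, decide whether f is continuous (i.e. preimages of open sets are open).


f IS continuous.

Compute f^{-1}(U) for each U ∈ τ_Y:
  U = ∅: f^{-1}(U) = ∅ ∈ τ_X ✓.
  U = {c}: f^{-1}(U) = {61, 62} ∈ τ_X ✓.
  U = {d}: f^{-1}(U) = ∅ ∈ τ_X ✓.
  U = {c, d}: f^{-1}(U) = {61, 62} ∈ τ_X ✓.
Every preimage lies in τ_X, so f IS continuous.


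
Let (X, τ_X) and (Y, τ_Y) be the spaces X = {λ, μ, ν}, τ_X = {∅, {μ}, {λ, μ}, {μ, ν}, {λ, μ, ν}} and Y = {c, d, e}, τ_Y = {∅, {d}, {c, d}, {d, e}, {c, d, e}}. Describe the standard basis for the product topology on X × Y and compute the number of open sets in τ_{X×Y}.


Basis B = {∅ × ∅, {μ} × {d}, {λ, μ} × {d}, {μ} × {c, d}, {μ} × {d, e}, {μ, ν} × {d}, {λ, μ, ν} × {d}, {μ} × {c, d, e}, {λ, μ} × {c, d}, {λ, μ} × {d, e}, {μ, ν} × {c, d}, {μ, ν} × {d, e}, {λ, μ} × {c, d, e}, {λ, μ, ν} × {c, d}, {λ, μ, ν} × {d, e}, {μ, ν} × {c, d, e}, {λ, μ, ν} × {c, d, e}}; |τ_{X×Y}| = 48.

Enumerate products U × V with U ∈ τ_X, V ∈ τ_Y (deduplicated):
  ∅ × ∅ = {} (∅)
  {μ} × {d} = {(μ,d)}
  {λ, μ} × {d} = {(λ,d), (μ,d)}
  {μ} × {c, d} = {(μ,c), (μ,d)}
  {μ} × {d, e} = {(μ,d), (μ,e)}
  {μ, ν} × {d} = {(μ,d), (ν,d)}
  {λ, μ, ν} × {d} = {(λ,d), (μ,d), (ν,d)}
  {μ} × {c, d, e} = {(μ,c), (μ,d), (μ,e)}
  {λ, μ} × {c, d} = {(λ,c), (λ,d), (μ,c), (μ,d)}
  {λ, μ} × {d, e} = {(λ,d), (λ,e), (μ,d), (μ,e)}
  {μ, ν} × {c, d} = {(μ,c), (μ,d), (ν,c), (ν,d)}
  {μ, ν} × {d, e} = {(μ,d), (μ,e), (ν,d), (ν,e)}
  {λ, μ} × {c, d, e} = {(λ,c), (λ,d), (λ,e), (μ,c), (μ,d), (μ,e)}
  {λ, μ, ν} × {c, d} = {(λ,c), (λ,d), (μ,c), (μ,d), (ν,c), (ν,d)}
  {λ, μ, ν} × {d, e} = {(λ,d), (λ,e), (μ,d), (μ,e), (ν,d), (ν,e)}
  {μ, ν} × {c, d, e} = {(μ,c), (μ,d), (μ,e), (ν,c), (ν,d), (ν,e)}
  {λ, μ, ν} × {c, d, e} = {(λ,c), (λ,d), (λ,e), (μ,c), (μ,d), (μ,e), (ν,c), (ν,d), (ν,e)}
These 17 distinct sets form the basis B.
Close under arbitrary unions to get τ_{X×Y}; counting gives |τ_{X×Y}| = 48.


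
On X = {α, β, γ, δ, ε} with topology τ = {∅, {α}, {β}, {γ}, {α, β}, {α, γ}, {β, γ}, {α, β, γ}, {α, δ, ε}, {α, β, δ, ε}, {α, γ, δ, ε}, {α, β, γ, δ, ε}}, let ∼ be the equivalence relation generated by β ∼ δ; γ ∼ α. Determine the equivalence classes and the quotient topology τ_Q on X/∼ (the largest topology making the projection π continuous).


X/∼ = {[α=γ], [β=δ], [ε]}; |τ_Q| = 3.

Equivalence classes: [α=γ], [β=δ], [ε].
Quotient map π: X → X/∼ sends α ↦ [α=γ], β ↦ [β=δ], γ ↦ [α=γ], δ ↦ [β=δ], ε ↦ [ε].
For each subset V ⊆ X/∼, compute π^{-1}(V) ⊆ X and check whether π^{-1}(V) ∈ τ. V is open in τ_Q iff π^{-1}(V) ∈ τ.
  V = {}: π^{-1}(V) = ∅ ∈ τ ✓.
  V = {[α=γ]}: π^{-1}(V) = {α, γ} ∈ τ ✓.
  V = {[β=δ]}: π^{-1}(V) = {β, δ} ∉ τ ✗.
  V = {[α=γ], [β=δ]}: π^{-1}(V) = {α, β, γ, δ} ∉ τ ✗.
  V = {[ε]}: π^{-1}(V) = {ε} ∉ τ ✗.
  V = {[α=γ], [ε]}: π^{-1}(V) = {α, γ, ε} ∉ τ ✗.
  V = {[β=δ], [ε]}: π^{-1}(V) = {β, δ, ε} ∉ τ ✗.
  V = {[α=γ], [β=δ], [ε]}: π^{-1}(V) = {α, β, γ, δ, ε} ∈ τ ✓.
Open sets in the quotient: τ_Q = {{}, {[α=γ]}, {[α=γ], [β=δ], [ε]}} (3 elements).


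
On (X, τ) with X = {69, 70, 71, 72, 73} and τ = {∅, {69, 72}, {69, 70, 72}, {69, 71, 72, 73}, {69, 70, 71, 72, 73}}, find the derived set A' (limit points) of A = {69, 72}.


A' = {69, 70, 71, 72, 73}

For each x ∈ X, list the open sets U ∈ τ with x ∈ U, then check whether U ∩ (A ∖ {x}) ≠ ∅ for every such U.
  x = 69: opens ∋ x are {69, 72}, {69, 70, 72}, {69, 71, 72, 73}, {69, 70, 71, 72, 73}; each meets A ∖ {69}, so x IS a limit point.
  x = 70: opens ∋ x are {69, 70, 72}, {69, 70, 71, 72, 73}; each meets A ∖ {70}, so x IS a limit point.
  x = 71: opens ∋ x are {69, 71, 72, 73}, {69, 70, 71, 72, 73}; each meets A ∖ {71}, so x IS a limit point.
  x = 72: opens ∋ x are {69, 72}, {69, 70, 72}, {69, 71, 72, 73}, {69, 70, 71, 72, 73}; each meets A ∖ {72}, so x IS a limit point.
  x = 73: opens ∋ x are {69, 71, 72, 73}, {69, 70, 71, 72, 73}; each meets A ∖ {73}, so x IS a limit point.
Collecting: A' = {69, 70, 71, 72, 73}.


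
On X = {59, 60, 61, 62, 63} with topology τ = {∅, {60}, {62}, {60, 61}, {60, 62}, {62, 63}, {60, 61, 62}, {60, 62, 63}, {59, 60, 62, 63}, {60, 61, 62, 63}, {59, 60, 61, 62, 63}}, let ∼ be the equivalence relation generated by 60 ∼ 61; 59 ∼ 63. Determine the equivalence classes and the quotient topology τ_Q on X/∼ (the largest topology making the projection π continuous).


X/∼ = {[59=63], [60=61], [62]}; |τ_Q| = 5.

Equivalence classes: [59=63], [60=61], [62].
Quotient map π: X → X/∼ sends 59 ↦ [59=63], 60 ↦ [60=61], 61 ↦ [60=61], 62 ↦ [62], 63 ↦ [59=63].
For each subset V ⊆ X/∼, compute π^{-1}(V) ⊆ X and check whether π^{-1}(V) ∈ τ. V is open in τ_Q iff π^{-1}(V) ∈ τ.
  V = {}: π^{-1}(V) = ∅ ∈ τ ✓.
  V = {[59=63]}: π^{-1}(V) = {59, 63} ∉ τ ✗.
  V = {[60=61]}: π^{-1}(V) = {60, 61} ∈ τ ✓.
  V = {[59=63], [60=61]}: π^{-1}(V) = {59, 60, 61, 63} ∉ τ ✗.
  V = {[62]}: π^{-1}(V) = {62} ∈ τ ✓.
  V = {[59=63], [62]}: π^{-1}(V) = {59, 62, 63} ∉ τ ✗.
  V = {[60=61], [62]}: π^{-1}(V) = {60, 61, 62} ∈ τ ✓.
  V = {[59=63], [60=61], [62]}: π^{-1}(V) = {59, 60, 61, 62, 63} ∈ τ ✓.
Open sets in the quotient: τ_Q = {{}, {[60=61]}, {[62]}, {[60=61], [62]}, {[59=63], [60=61], [62]}} (5 elements).


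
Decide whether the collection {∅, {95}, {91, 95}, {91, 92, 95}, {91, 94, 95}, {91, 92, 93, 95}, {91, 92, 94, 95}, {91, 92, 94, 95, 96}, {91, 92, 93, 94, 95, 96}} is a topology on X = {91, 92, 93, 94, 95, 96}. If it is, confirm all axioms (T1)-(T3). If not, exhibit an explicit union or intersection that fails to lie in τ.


τ is NOT a topology on X.

Axiom (T1): ∅ ∈ τ? Yes; X ∈ τ? Yes.
Axiom (T2/T3): check pairwise unions and intersections of members of τ.
Counterexample for (T2): {91, 94, 95} ∪ {91, 92, 93, 95} = {91, 92, 93, 94, 95} ∉ τ. Therefore τ is NOT a topology.


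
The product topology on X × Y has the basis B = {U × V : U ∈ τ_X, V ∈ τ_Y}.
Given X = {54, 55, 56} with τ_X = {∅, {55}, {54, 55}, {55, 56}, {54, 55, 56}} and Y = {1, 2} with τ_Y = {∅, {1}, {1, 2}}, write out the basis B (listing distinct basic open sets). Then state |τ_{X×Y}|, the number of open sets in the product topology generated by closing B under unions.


Basis B = {∅ × ∅, {55} × {1}, {54, 55} × {1}, {55} × {1, 2}, {55, 56} × {1}, {54, 55, 56} × {1}, {54, 55} × {1, 2}, {55, 56} × {1, 2}, {54, 55, 56} × {1, 2}}; |τ_{X×Y}| = 14.

Enumerate products U × V with U ∈ τ_X, V ∈ τ_Y (deduplicated):
  ∅ × ∅ = {} (∅)
  {55} × {1} = {(55,1)}
  {54, 55} × {1} = {(54,1), (55,1)}
  {55} × {1, 2} = {(55,1), (55,2)}
  {55, 56} × {1} = {(55,1), (56,1)}
  {54, 55, 56} × {1} = {(54,1), (55,1), (56,1)}
  {54, 55} × {1, 2} = {(54,1), (54,2), (55,1), (55,2)}
  {55, 56} × {1, 2} = {(55,1), (55,2), (56,1), (56,2)}
  {54, 55, 56} × {1, 2} = {(54,1), (54,2), (55,1), (55,2), (56,1), (56,2)}
These 9 distinct sets form the basis B.
Close under arbitrary unions to get τ_{X×Y}; counting gives |τ_{X×Y}| = 14.


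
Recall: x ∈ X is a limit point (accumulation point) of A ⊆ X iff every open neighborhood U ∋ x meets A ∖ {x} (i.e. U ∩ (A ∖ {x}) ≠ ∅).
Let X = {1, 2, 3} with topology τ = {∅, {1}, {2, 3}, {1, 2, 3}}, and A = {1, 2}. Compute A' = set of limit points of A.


A' = {3}

For each x ∈ X, list the open sets U ∈ τ with x ∈ U, then check whether U ∩ (A ∖ {x}) ≠ ∅ for every such U.
  x = 1: open {1} ∋ x has {1} ∩ (A ∖ {1}) = ∅, so x is NOT a limit point.
  x = 2: open {2, 3} ∋ x has {2, 3} ∩ (A ∖ {2}) = ∅, so x is NOT a limit point.
  x = 3: opens ∋ x are {2, 3}, {1, 2, 3}; each meets A ∖ {3}, so x IS a limit point.
Collecting: A' = {3}.
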